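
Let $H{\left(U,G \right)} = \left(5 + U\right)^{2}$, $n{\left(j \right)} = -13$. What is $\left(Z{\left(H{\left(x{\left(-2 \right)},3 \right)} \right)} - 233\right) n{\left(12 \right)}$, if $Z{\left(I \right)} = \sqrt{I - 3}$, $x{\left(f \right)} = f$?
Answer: $3029 - 13 \sqrt{6} \approx 2997.2$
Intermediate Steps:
$Z{\left(I \right)} = \sqrt{-3 + I}$
$\left(Z{\left(H{\left(x{\left(-2 \right)},3 \right)} \right)} - 233\right) n{\left(12 \right)} = \left(\sqrt{-3 + \left(5 - 2\right)^{2}} - 233\right) \left(-13\right) = \left(\sqrt{-3 + 3^{2}} - 233\right) \left(-13\right) = \left(\sqrt{-3 + 9} - 233\right) \left(-13\right) = \left(\sqrt{6} - 233\right) \left(-13\right) = \left(-233 + \sqrt{6}\right) \left(-13\right) = 3029 - 13 \sqrt{6}$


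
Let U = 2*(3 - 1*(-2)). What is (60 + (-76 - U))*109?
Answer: -2834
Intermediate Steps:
U = 10 (U = 2*(3 + 2) = 2*5 = 10)
(60 + (-76 - U))*109 = (60 + (-76 - 1*10))*109 = (60 + (-76 - 10))*109 = (60 - 86)*109 = -26*109 = -2834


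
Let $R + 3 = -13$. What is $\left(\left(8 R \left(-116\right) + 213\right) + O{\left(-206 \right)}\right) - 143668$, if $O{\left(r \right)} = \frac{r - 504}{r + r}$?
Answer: $- \frac{26492687}{206} \approx -1.2861 \cdot 10^{5}$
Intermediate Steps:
$R = -16$ ($R = -3 - 13 = -16$)
$O{\left(r \right)} = \frac{-504 + r}{2 r}$
$\left(\left(8 R \left(-116\right) + 213\right) + O{\left(-206 \right)}\right) - 143668 = \left(\left(8 \left(-16\right) \left(-116\right) + 213\right) + \frac{-504 - 206}{2 \left(-206\right)}\right) - 143668 = \left(\left(\left(-128\right) \left(-116\right) + 213\right) + \frac{1}{2} \left(- \frac{1}{206}\right) \left(-710\right)\right) - 143668 = \left(\left(14848 + 213\right) + \frac{355}{206}\right) - 143668 = \left(15061 + \frac{355}{206}\right) - 143668 = \frac{3102921}{206} - 143668 = - \frac{26492687}{206}$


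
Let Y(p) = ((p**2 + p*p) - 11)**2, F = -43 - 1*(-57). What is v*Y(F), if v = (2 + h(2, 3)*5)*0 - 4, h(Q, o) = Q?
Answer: -580644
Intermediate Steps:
F = 14 (F = -43 + 57 = 14)
Y(p) = (-11 + 2*p**2)**2 (Y(p) = ((p**2 + p**2) - 11)**2 = (2*p**2 - 11)**2 = (-11 + 2*p**2)**2)
v = -4 (v = (2 + 2*5)*0 - 4 = (2 + 10)*0 - 4 = 12*0 - 4 = 0 - 4 = -4)
v*Y(F) = -4*(-11 + 2*14**2)**2 = -4*(-11 + 2*196)**2 = -4*(-11 + 392)**2 = -4*381**2 = -4*145161 = -580644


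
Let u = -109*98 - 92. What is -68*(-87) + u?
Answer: -4858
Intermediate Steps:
u = -10774 (u = -10682 - 92 = -10774)
-68*(-87) + u = -68*(-87) - 10774 = 5916 - 10774 = -4858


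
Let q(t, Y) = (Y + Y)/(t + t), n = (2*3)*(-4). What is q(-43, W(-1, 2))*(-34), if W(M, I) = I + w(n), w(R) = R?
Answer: -748/43 ≈ -17.395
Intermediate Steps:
n = -24 (n = 6*(-4) = -24)
W(M, I) = -24 + I (W(M, I) = I - 24 = -24 + I)
q(t, Y) = Y/t (q(t, Y) = (2*Y)/((2*t)) = (2*Y)*(1/(2*t)) = Y/t)
q(-43, W(-1, 2))*(-34) = ((-24 + 2)/(-43))*(-34) = -22*(-1/43)*(-34) = (22/43)*(-34) = -748/43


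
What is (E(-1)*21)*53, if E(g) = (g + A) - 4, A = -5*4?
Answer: -27825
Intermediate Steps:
A = -20
E(g) = -24 + g (E(g) = (g - 20) - 4 = (-20 + g) - 4 = -24 + g)
(E(-1)*21)*53 = ((-24 - 1)*21)*53 = -25*21*53 = -525*53 = -27825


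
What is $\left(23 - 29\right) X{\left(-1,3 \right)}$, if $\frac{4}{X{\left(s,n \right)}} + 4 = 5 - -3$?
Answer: $-6$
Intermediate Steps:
$X{\left(s,n \right)} = 1$ ($X{\left(s,n \right)} = \frac{4}{-4 + \left(5 - -3\right)} = \frac{4}{-4 + \left(5 + 3\right)} = \frac{4}{-4 + 8} = \frac{4}{4} = 4 \cdot \frac{1}{4} = 1$)
$\left(23 - 29\right) X{\left(-1,3 \right)} = \left(23 - 29\right) 1 = \left(-6\right) 1 = -6$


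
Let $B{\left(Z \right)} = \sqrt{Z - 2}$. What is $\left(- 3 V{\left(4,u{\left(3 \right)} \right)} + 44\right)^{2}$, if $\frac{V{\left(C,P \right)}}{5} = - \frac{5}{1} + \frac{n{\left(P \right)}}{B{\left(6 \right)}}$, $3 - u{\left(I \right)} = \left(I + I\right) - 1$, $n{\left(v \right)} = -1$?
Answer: $\frac{64009}{4} \approx 16002.0$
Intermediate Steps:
$B{\left(Z \right)} = \sqrt{-2 + Z}$
$u{\left(I \right)} = 4 - 2 I$ ($u{\left(I \right)} = 3 - \left(\left(I + I\right) - 1\right) = 3 - \left(2 I - 1\right) = 3 - \left(-1 + 2 I\right) = 4 - 2 I$)
$V{\left(C,P \right)} = - \frac{55}{2}$ ($V{\left(C,P \right)} = 5 \left(- \frac{5}{1} - \frac{1}{\sqrt{-2 + 6}}\right) = 5 \left(\left(-5\right) 1 - \frac{1}{\sqrt{4}}\right) = 5 \left(-5 - \frac{1}{2}\right) = 5 \left(- \frac{11}{2}\right) = - \frac{55}{2}$)
$\left(- 3 V{\left(4,u{\left(3 \right)} \right)} + 44\right)^{2} = \left(\left(-3\right) \left(- \frac{55}{2}\right) + 44\right)^{2} = \left(\frac{165}{2} + 44\right)^{2} = \left(\frac{253}{2}\right)^{2} = \frac{64009}{4}$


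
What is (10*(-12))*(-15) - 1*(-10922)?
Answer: 12722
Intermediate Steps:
(10*(-12))*(-15) - 1*(-10922) = -120*(-15) + 10922 = 1800 + 10922 = 12722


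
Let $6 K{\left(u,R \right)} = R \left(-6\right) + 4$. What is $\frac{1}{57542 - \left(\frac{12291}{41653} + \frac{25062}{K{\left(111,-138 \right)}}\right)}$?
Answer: $\frac{8663824}{496965342851} \approx 1.7433 \cdot 10^{-5}$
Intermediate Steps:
$K{\left(u,R \right)} = \frac{2}{3} - R$ ($K{\left(u,R \right)} = \frac{R \left(-6\right) + 4}{6} = \frac{- 6 R + 4}{6} = \frac{4 - 6 R}{6} = \frac{2}{3} - R$)
$\frac{1}{57542 - \left(\frac{12291}{41653} + \frac{25062}{K{\left(111,-138 \right)}}\right)} = \frac{1}{57542 - \left(\frac{12291}{41653} + \frac{25062}{\frac{2}{3} - -138}\right)} = \frac{1}{57542 - \left(\frac{12291}{41653} + \frac{25062}{\frac{2}{3} + 138}\right)} = \frac{1}{57542 - \left(\frac{12291}{41653} + \frac{25062}{\frac{416}{3}}\right)} = \frac{1}{57542 - \frac{1568417757}{8663824}} = \frac{1}{\frac{496965342851}{8663824}} = \frac{8663824}{496965342851}$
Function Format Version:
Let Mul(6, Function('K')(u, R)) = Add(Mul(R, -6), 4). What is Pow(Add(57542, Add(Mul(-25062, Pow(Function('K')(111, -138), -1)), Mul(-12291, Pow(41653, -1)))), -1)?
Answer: Rational(8663824, 496965342851) ≈ 1.7433e-5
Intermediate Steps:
Function('K')(u, R) = Add(Rational(2, 3), Mul(-1, R)) (Function('K')(u, R) = Mul(Rational(1, 6), Add(Mul(R, -6), 4)) = Mul(Rational(1, 6), Add(Mul(-6, R), 4)) = Mul(Rational(1, 6), Add(4, Mul(-6, R))) = Add(Rational(2, 3), Mul(-1, R)))
Pow(Add(57542, Add(Mul(-25062, Pow(Function('K')(111, -138), -1)), Mul(-12291, Pow(41653, -1)))), -1) = Pow(Add(57542, Add(Mul(-25062, Pow(Add(Rational(2, 3), Mul(-1, -138)), -1)), Mul(-12291, Pow(41653, -1)))), -1) = Pow(Add(57542, Add(Mul(-25062, Pow(Add(Rational(2, 3), 138), -1)), Mul(-12291, Rational(1, 41653)))), -1) = Pow(Add(57542, Add(Mul(-25062, Pow(Rational(416, 3), -1)), Rational(-12291, 41653))), -1) = Pow(Add(57542, Add(Mul(-25062, Rational(3, 416)), Rational(-12291, 41653))), -1) = Pow(Add(57542, Add(Rational(-37593, 208), Rational(-12291, 41653))), -1) = Pow(Add(57542, Rational(-1568417757, 8663824)), -1) = Pow(Rational(496965342851, 8663824), -1) = Rational(8663824, 496965342851)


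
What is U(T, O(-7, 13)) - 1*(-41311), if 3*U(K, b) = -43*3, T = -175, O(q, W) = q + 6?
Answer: 41268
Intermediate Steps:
O(q, W) = 6 + q
U(K, b) = -43 (U(K, b) = (-43*3)/3 = (⅓)*(-129) = -43)
U(T, O(-7, 13)) - 1*(-41311) = -43 - 1*(-41311) = -43 + 41311 = 41268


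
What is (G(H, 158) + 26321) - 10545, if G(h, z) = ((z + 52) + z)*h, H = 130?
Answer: 63616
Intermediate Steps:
G(h, z) = h*(52 + 2*z) (G(h, z) = ((52 + z) + z)*h = (52 + 2*z)*h = h*(52 + 2*z))
(G(H, 158) + 26321) - 10545 = (2*130*(26 + 158) + 26321) - 10545 = (2*130*184 + 26321) - 10545 = (47840 + 26321) - 10545 = 74161 - 10545 = 63616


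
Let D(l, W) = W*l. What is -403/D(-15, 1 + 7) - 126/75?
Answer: 1007/600 ≈ 1.6783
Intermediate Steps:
-403/D(-15, 1 + 7) - 126/75 = -403*(-1/(15*(1 + 7))) - 126/75 = -403/(8*(-15)) - 126*1/75 = -403/(-120) - 42/25 = -403*(-1/120) - 42/25 = 403/120 - 42/25 = 1007/600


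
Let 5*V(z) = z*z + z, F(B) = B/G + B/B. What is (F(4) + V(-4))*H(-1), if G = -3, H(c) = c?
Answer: -31/15 ≈ -2.0667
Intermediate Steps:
F(B) = 1 - B/3 (F(B) = B/(-3) + B/B = B*(-⅓) + 1 = -B/3 + 1 = 1 - B/3)
V(z) = z/5 + z²/5 (V(z) = (z*z + z)/5 = (z² + z)/5 = (z + z²)/5 = z/5 + z²/5)
(F(4) + V(-4))*H(-1) = ((1 - ⅓*4) + (⅕)*(-4)*(1 - 4))*(-1) = ((1 - 4/3) + (⅕)*(-4)*(-3))*(-1) = (-⅓ + 12/5)*(-1) = (31/15)*(-1) = -31/15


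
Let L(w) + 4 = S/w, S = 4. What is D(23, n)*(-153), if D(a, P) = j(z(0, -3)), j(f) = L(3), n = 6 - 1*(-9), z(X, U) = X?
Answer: 408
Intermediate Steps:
n = 15 (n = 6 + 9 = 15)
L(w) = -4 + 4/w
j(f) = -8/3 (j(f) = -4 + 4/3 = -8/3)
D(a, P) = -8/3
D(23, n)*(-153) = -8/3*(-153) = 408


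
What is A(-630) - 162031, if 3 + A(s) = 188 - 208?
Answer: -162054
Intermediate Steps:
A(s) = -23 (A(s) = -3 + (188 - 208) = -3 - 20 = -23)
A(-630) - 162031 = -23 - 162031 = -162054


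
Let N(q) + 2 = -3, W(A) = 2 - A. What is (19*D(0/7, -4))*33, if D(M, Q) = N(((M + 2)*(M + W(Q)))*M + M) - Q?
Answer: -627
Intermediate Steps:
N(q) = -5 (N(q) = -2 - 3 = -5)
D(M, Q) = -5 - Q
(19*D(0/7, -4))*33 = (19*(-5 - 1*(-4)))*33 = (19*(-5 + 4))*33 = (19*(-1))*33 = -19*33 = -627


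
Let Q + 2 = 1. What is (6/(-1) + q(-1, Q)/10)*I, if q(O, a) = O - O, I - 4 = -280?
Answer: 1656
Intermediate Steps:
I = -276 (I = 4 - 280 = -276)
Q = -1 (Q = -2 + 1 = -1)
q(O, a) = 0
(6/(-1) + q(-1, Q)/10)*I = (6/(-1) + 0/10)*(-276) = (6*(-1) + 0*(⅒))*(-276) = (-6 + 0)*(-276) = -6*(-276) = 1656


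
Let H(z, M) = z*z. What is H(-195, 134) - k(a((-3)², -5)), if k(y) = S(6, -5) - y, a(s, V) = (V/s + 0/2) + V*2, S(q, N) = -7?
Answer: 342193/9 ≈ 38021.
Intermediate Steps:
H(z, M) = z²
a(s, V) = 2*V + V/s (a(s, V) = (V/s + 0*(½)) + 2*V = (V/s + 0) + 2*V = V/s + 2*V = 2*V + V/s)
k(y) = -7 - y
H(-195, 134) - k(a((-3)², -5)) = (-195)² - (-7 - (2*(-5) - 5/((-3)²))) = 38025 - (-7 - (-10 - 5/9)) = 38025 - (-7 - 1*(-95/9)) = 38025 - (-7 + 95/9) = 38025 - 1*32/9 = 38025 - 32/9 = 342193/9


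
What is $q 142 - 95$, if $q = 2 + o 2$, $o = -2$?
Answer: $-379$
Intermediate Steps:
$q = -2$ ($q = 2 - 4 = -2$)
$q 142 - 95 = \left(-2\right) 142 - 95 = -284 - 95 = -379$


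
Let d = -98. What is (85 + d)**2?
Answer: 169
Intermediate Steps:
(85 + d)**2 = (85 - 98)**2 = (-13)**2 = 169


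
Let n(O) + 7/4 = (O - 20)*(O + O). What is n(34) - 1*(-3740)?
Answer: 18761/4 ≈ 4690.3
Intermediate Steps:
n(O) = -7/4 + 2*O*(-20 + O) (n(O) = -7/4 + (O - 20)*(O + O) = -7/4 + (-20 + O)*(2*O) = -7/4 + 2*O*(-20 + O))
n(34) - 1*(-3740) = (-7/4 - 40*34 + 2*34²) - 1*(-3740) = (-7/4 - 1360 + 2*1156) + 3740 = (-7/4 - 1360 + 2312) + 3740 = 3801/4 + 3740 = 18761/4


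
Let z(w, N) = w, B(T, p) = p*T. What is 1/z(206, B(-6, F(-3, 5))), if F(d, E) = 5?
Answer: 1/206 ≈ 0.0048544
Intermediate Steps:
B(T, p) = T*p
1/z(206, B(-6, F(-3, 5))) = 1/206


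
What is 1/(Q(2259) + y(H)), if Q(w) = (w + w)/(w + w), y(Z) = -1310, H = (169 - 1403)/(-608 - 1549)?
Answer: -1/1309 ≈ -0.00076394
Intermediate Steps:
H = 1234/2157 (H = -1234/(-2157) = -1234*(-1/2157) = 1234/2157 ≈ 0.57209)
Q(w) = 1 (Q(w) = (2*w)/((2*w)) = (2*w)*(1/(2*w)) = 1)
1/(Q(2259) + y(H)) = 1/(1 - 1310) = 1/(-1309) = -1/1309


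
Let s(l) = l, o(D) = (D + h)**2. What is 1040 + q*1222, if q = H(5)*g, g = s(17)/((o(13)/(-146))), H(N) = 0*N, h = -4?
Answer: 1040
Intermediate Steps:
H(N) = 0
o(D) = (-4 + D)**2 (o(D) = (D - 4)**2 = (-4 + D)**2)
g = -2482/81 (g = 17/(((-4 + 13)**2/(-146))) = 17/((9**2*(-1/146))) = 17/((81*(-1/146))) = 17/(-81/146) = 17*(-146/81) = -2482/81 ≈ -30.642)
q = 0 (q = 0*(-2482/81) = 0)
1040 + q*1222 = 1040 + 0*1222 = 1040 + 0 = 1040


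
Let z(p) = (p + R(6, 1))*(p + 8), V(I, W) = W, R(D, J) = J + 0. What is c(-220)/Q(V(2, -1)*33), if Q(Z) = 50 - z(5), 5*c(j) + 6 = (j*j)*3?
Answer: -10371/10 ≈ -1037.1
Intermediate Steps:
R(D, J) = J
z(p) = (1 + p)*(8 + p) (z(p) = (p + 1)*(p + 8) = (1 + p)*(8 + p))
c(j) = -6/5 + 3*j²/5 (c(j) = -6/5 + ((j*j)*3)/5 = -6/5 + (j²*3)/5 = -6/5 + (3*j²)/5 = -6/5 + 3*j²/5)
Q(Z) = -28 (Q(Z) = 50 - (8 + 5² + 9*5) = 50 - (8 + 25 + 45) = 50 - 1*78 = 50 - 78 = -28)
c(-220)/Q(V(2, -1)*33) = (-6/5 + (⅗)*(-220)²)/(-28) = (-6/5 + (⅗)*48400)*(-1/28) = (-6/5 + 29040)*(-1/28) = (145194/5)*(-1/28) = -10371/10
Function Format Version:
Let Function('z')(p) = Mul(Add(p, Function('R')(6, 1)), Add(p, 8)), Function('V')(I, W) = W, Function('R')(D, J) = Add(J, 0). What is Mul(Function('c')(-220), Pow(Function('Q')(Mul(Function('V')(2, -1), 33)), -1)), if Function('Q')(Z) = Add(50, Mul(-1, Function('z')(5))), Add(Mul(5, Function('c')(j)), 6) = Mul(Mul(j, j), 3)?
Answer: Rational(-10371, 10) ≈ -1037.1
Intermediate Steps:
Function('R')(D, J) = J
Function('z')(p) = Mul(Add(1, p), Add(8, p)) (Function('z')(p) = Mul(Add(p, 1), Add(p, 8)) = Mul(Add(1, p), Add(8, p)))
Function('c')(j) = Add(Rational(-6, 5), Mul(Rational(3, 5), Pow(j, 2))) (Function('c')(j) = Add(Rational(-6, 5), Mul(Rational(1, 5), Mul(Mul(j, j), 3))) = Add(Rational(-6, 5), Mul(Rational(1, 5), Mul(Pow(j, 2), 3))) = Add(Rational(-6, 5), Mul(Rational(1, 5), Mul(3, Pow(j, 2)))) = Add(Rational(-6, 5), Mul(Rational(3, 5), Pow(j, 2))))
Function('Q')(Z) = -28 (Function('Q')(Z) = Add(50, Mul(-1, Add(8, Pow(5, 2), Mul(9, 5)))) = Add(50, Mul(-1, Add(8, 25, 45))) = Add(50, Mul(-1, 78)) = Add(50, -78) = -28)
Mul(Function('c')(-220), Pow(Function('Q')(Mul(Function('V')(2, -1), 33)), -1)) = Mul(Add(Rational(-6, 5), Mul(Rational(3, 5), Pow(-220, 2))), Pow(-28, -1)) = Mul(Add(Rational(-6, 5), Mul(Rational(3, 5), 48400)), Rational(-1, 28)) = Mul(Add(Rational(-6, 5), 29040), Rational(-1, 28)) = Mul(Rational(145194, 5), Rational(-1, 28)) = Rational(-10371, 10)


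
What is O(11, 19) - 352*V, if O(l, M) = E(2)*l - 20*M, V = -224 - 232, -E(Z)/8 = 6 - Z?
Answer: 159780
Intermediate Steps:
E(Z) = -48 + 8*Z (E(Z) = -8*(6 - Z) = -48 + 8*Z)
V = -456
O(l, M) = -32*l - 20*M (O(l, M) = (-48 + 8*2)*l - 20*M = (-48 + 16)*l - 20*M = -32*l - 20*M)
O(11, 19) - 352*V = (-32*11 - 20*19) - 352*(-456) = (-352 - 380) + 160512 = -732 + 160512 = 159780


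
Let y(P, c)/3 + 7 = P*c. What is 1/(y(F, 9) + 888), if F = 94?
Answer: 1/3405 ≈ 0.00029369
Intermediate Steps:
y(P, c) = -21 + 3*P*c (y(P, c) = -21 + 3*(P*c) = -21 + 3*P*c)
1/(y(F, 9) + 888) = 1/((-21 + 3*94*9) + 888) = 1/((-21 + 2538) + 888) = 1/(2517 + 888) = 1/3405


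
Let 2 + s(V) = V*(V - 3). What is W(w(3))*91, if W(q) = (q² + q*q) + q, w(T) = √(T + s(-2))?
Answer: 2002 + 91*√11 ≈ 2303.8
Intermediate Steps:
s(V) = -2 + V*(-3 + V) (s(V) = -2 + V*(V - 3) = -2 + V*(-3 + V))
w(T) = √(8 + T) (w(T) = √(T + (-2 + (-2)² - 3*(-2))) = √(T + (-2 + 4 + 6)) = √(T + 8) = √(8 + T))
W(q) = q + 2*q² (W(q) = (q² + q²) + q = 2*q² + q = q + 2*q²)
W(w(3))*91 = (√(8 + 3)*(1 + 2*√(8 + 3)))*91 = (√11*(1 + 2*√11))*91 = 91*√11*(1 + 2*√11)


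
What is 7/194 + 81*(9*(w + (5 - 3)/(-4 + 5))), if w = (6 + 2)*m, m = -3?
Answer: -3111365/194 ≈ -16038.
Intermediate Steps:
w = -24 (w = (6 + 2)*(-3) = 8*(-3) = -24)
7/194 + 81*(9*(w + (5 - 3)/(-4 + 5))) = 7/194 + 81*(9*(-24 + (5 - 3)/(-4 + 5))) = 7*(1/194) + 81*(9*(-24 + 2/1)) = 7/194 + 81*(9*(-24 + 2*1)) = 7/194 + 81*(9*(-24 + 2)) = 7/194 + 81*(9*(-22)) = 7/194 + 81*(-198) = 7/194 - 16038 = -3111365/194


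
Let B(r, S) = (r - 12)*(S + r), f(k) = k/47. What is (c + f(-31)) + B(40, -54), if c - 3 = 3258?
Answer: 134812/47 ≈ 2868.3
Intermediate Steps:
c = 3261 (c = 3 + 3258 = 3261)
f(k) = k/47 (f(k) = k*(1/47) = k/47)
B(r, S) = (-12 + r)*(S + r)
(c + f(-31)) + B(40, -54) = (3261 + (1/47)*(-31)) + (40² - 12*(-54) - 12*40 - 54*40) = (3261 - 31/47) + (1600 + 648 - 480 - 2160) = 153236/47 - 392 = 134812/47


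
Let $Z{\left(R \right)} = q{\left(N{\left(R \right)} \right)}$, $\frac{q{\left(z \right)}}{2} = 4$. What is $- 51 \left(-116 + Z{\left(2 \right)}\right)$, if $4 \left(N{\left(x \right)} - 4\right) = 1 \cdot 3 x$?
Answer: $5508$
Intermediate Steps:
$N{\left(x \right)} = 4 + \frac{3 x}{4}$ ($N{\left(x \right)} = 4 + \frac{1 \cdot 3 x}{4} = 4 + \frac{3 x}{4}$)
$q{\left(z \right)} = 8$ ($q{\left(z \right)} = 2 \cdot 4 = 8$)
$Z{\left(R \right)} = 8$
$- 51 \left(-116 + Z{\left(2 \right)}\right) = - 51 \left(-116 + 8\right) = \left(-51\right) \left(-108\right) = 5508$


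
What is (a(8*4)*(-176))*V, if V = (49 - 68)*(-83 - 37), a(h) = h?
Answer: -12840960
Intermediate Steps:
V = 2280 (V = -19*(-120) = 2280)
(a(8*4)*(-176))*V = ((8*4)*(-176))*2280 = (32*(-176))*2280 = -5632*2280 = -12840960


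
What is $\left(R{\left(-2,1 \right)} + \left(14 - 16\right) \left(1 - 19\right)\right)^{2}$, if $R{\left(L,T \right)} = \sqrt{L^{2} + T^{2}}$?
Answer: $\left(36 + \sqrt{5}\right)^{2} \approx 1462.0$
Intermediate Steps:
$\left(R{\left(-2,1 \right)} + \left(14 - 16\right) \left(1 - 19\right)\right)^{2} = \left(\sqrt{\left(-2\right)^{2} + 1^{2}} + \left(14 - 16\right) \left(1 - 19\right)\right)^{2} = \left(\sqrt{4 + 1} + \left(14 - 16\right) \left(-18\right)\right)^{2} = \left(\sqrt{5} - -36\right)^{2} = \left(\sqrt{5} + 36\right)^{2} = \left(36 + \sqrt{5}\right)^{2}$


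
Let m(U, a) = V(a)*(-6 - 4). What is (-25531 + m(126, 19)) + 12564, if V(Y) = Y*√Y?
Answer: -12967 - 190*√19 ≈ -13795.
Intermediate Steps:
V(Y) = Y^(3/2)
m(U, a) = -10*a^(3/2) (m(U, a) = a^(3/2)*(-6 - 4) = a^(3/2)*(-10) = -10*a^(3/2))
(-25531 + m(126, 19)) + 12564 = (-25531 - 190*√19) + 12564 = -12967 - 190*√19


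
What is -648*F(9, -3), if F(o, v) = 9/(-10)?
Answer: 2916/5 ≈ 583.20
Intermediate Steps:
F(o, v) = -9/10 (F(o, v) = 9*(-⅒) = -9/10)
-648*F(9, -3) = -648*(-9/10) = 2916/5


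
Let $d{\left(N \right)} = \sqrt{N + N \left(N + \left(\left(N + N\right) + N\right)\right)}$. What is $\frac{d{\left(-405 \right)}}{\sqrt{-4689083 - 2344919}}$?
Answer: $- \frac{9 i \sqrt{56940246190}}{7034002} \approx - 0.30532 i$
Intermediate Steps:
$d{\left(N \right)} = \sqrt{N + 4 N^{2}}$ ($d{\left(N \right)} = \sqrt{N + N \left(N + \left(2 N + N\right)\right)} = \sqrt{N + N \left(N + 3 N\right)} = \sqrt{N + N 4 N} = \sqrt{N + 4 N^{2}}$)
$\frac{d{\left(-405 \right)}}{\sqrt{-4689083 - 2344919}} = \frac{\sqrt{- 405 \left(1 + 4 \left(-405\right)\right)}}{\sqrt{-4689083 - 2344919}} = \frac{\sqrt{- 405 \left(1 - 1620\right)}}{\sqrt{-7034002}} = \frac{\sqrt{\left(-405\right) \left(-1619\right)}}{i \sqrt{7034002}} = \sqrt{655695} \left(- \frac{i \sqrt{7034002}}{7034002}\right) = 9 \sqrt{8095} \left(- \frac{i \sqrt{7034002}}{7034002}\right) = - \frac{9 i \sqrt{56940246190}}{7034002}$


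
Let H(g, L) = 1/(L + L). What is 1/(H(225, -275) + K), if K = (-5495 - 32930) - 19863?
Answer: -550/32058401 ≈ -1.7156e-5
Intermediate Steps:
H(g, L) = 1/(2*L)
K = -58288 (K = -38425 - 19863 = -58288)
1/(H(225, -275) + K) = 1/((1/2)/(-275) - 58288) = 1/((1/2)*(-1/275) - 58288) = 1/(-1/550 - 58288) = 1/(-32058401/550) = -550/32058401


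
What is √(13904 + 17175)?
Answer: √31079 ≈ 176.29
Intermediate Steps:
√(13904 + 17175) = √31079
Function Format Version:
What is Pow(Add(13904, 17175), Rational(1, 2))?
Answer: Pow(31079, Rational(1, 2)) ≈ 176.29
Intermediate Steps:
Pow(Add(13904, 17175), Rational(1, 2)) = Pow(31079, Rational(1, 2))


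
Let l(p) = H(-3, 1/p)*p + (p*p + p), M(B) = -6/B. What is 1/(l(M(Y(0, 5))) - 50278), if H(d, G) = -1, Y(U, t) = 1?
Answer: -1/50242 ≈ -1.9904e-5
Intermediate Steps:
l(p) = p**2 (l(p) = -p + (p*p + p) = -p + (p**2 + p) = -p + (p + p**2) = p**2)
1/(l(M(Y(0, 5))) - 50278) = 1/((-6/1)**2 - 50278) = 1/((-6*1)**2 - 50278) = 1/((-6)**2 - 50278) = 1/(36 - 50278) = 1/(-50242) = -1/50242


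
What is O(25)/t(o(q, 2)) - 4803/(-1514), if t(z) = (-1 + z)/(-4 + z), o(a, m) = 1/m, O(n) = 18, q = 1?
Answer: 195567/1514 ≈ 129.17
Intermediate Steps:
o(a, m) = 1/m
t(z) = (-1 + z)/(-4 + z)
O(25)/t(o(q, 2)) - 4803/(-1514) = 18/(((-1 + 1/2)/(-4 + 1/2))) - 4803/(-1514) = 18/(((-1 + ½)/(-4 + ½))) - 4803*(-1/1514) = 18/((-½/(-7/2))) + 4803/1514 = 18/((-2/7*(-½))) + 4803/1514 = 18/(⅐) + 4803/1514 = 18*7 + 4803/1514 = 126 + 4803/1514 = 195567/1514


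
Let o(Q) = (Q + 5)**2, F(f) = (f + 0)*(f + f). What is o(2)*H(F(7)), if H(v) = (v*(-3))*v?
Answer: -1411788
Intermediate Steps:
F(f) = 2*f**2 (F(f) = f*(2*f) = 2*f**2)
o(Q) = (5 + Q)**2
H(v) = -3*v**2 (H(v) = (-3*v)*v = -3*v**2)
o(2)*H(F(7)) = (5 + 2)**2*(-3*(2*7**2)**2) = 7**2*(-3*(2*49)**2) = 49*(-3*98**2) = 49*(-3*9604) = 49*(-28812) = -1411788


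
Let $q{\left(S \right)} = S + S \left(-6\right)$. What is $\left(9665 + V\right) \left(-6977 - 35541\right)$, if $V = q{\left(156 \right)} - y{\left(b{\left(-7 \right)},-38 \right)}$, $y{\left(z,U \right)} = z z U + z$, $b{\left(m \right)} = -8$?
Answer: $-481516350$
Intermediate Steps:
$y{\left(z,U \right)} = z + U z^{2}$ ($y{\left(z,U \right)} = z^{2} U + z = U z^{2} + z = z + U z^{2}$)
$q{\left(S \right)} = - 5 S$ ($q{\left(S \right)} = S - 6 S = - 5 S$)
$V = 1660$ ($V = \left(-5\right) 156 - - 8 \left(1 - -304\right) = -780 - - 8 \left(1 + 304\right) = -780 - \left(-8\right) 305 = -780 - -2440 = -780 + 2440 = 1660$)
$\left(9665 + V\right) \left(-6977 - 35541\right) = \left(9665 + 1660\right) \left(-6977 - 35541\right) = 11325 \left(-42518\right) = -481516350$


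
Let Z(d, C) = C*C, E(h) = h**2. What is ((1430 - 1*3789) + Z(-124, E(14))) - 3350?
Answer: 32707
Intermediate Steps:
Z(d, C) = C**2
((1430 - 1*3789) + Z(-124, E(14))) - 3350 = ((1430 - 1*3789) + (14**2)**2) - 3350 = ((1430 - 3789) + 196**2) - 3350 = (-2359 + 38416) - 3350 = 36057 - 3350 = 32707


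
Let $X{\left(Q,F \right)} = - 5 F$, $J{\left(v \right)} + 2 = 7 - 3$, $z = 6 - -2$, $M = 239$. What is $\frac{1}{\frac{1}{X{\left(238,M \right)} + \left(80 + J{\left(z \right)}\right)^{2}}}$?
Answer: $5529$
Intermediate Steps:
$z = 8$ ($z = 6 + 2 = 8$)
$J{\left(v \right)} = 2$ ($J{\left(v \right)} = -2 + \left(7 - 3\right) = -2 + 4 = 2$)
$\frac{1}{\frac{1}{X{\left(238,M \right)} + \left(80 + J{\left(z \right)}\right)^{2}}} = \frac{1}{\frac{1}{\left(-5\right) 239 + \left(80 + 2\right)^{2}}} = \frac{1}{\frac{1}{-1195 + 82^{2}}} = \frac{1}{\frac{1}{-1195 + 6724}} = \frac{1}{\frac{1}{5529}} = 5529$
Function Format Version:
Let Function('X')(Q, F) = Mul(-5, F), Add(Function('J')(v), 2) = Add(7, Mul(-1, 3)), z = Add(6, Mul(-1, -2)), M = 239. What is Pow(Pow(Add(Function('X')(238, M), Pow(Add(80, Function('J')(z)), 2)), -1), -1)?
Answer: 5529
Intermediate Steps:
z = 8 (z = Add(6, 2) = 8)
Function('J')(v) = 2 (Function('J')(v) = Add(-2, Add(7, Mul(-1, 3))) = Add(-2, Add(7, -3)) = Add(-2, 4) = 2)
Pow(Pow(Add(Function('X')(238, M), Pow(Add(80, Function('J')(z)), 2)), -1), -1) = Pow(Pow(Add(Mul(-5, 239), Pow(Add(80, 2), 2)), -1), -1) = Pow(Pow(Add(-1195, Pow(82, 2)), -1), -1) = Pow(Pow(Add(-1195, 6724), -1), -1) = Pow(Pow(5529, -1), -1) = Pow(Rational(1, 5529), -1) = 5529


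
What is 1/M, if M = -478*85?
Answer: -1/40630 ≈ -2.4612e-5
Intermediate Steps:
M = -40630
1/M = 1/(-40630) = -1/40630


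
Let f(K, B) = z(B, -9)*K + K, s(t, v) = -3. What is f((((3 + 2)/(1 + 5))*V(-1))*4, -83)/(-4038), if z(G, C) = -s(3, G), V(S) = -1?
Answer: 20/6057 ≈ 0.0033020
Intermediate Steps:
z(G, C) = 3 (z(G, C) = -1*(-3) = 3)
f(K, B) = 4*K (f(K, B) = 3*K + K = 4*K)
f((((3 + 2)/(1 + 5))*V(-1))*4, -83)/(-4038) = (4*((((3 + 2)/(1 + 5))*(-1))*4))/(-4038) = (4*(((5/6)*(-1))*4))*(-1/4038) = (4*(((5*(⅙))*(-1))*4))*(-1/4038) = (4*(((⅚)*(-1))*4))*(-1/4038) = (4*(-⅚*4))*(-1/4038) = (4*(-10/3))*(-1/4038) = -40/3*(-1/4038) = 20/6057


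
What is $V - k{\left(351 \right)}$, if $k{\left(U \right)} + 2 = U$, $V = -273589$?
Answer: $-273938$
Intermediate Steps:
$k{\left(U \right)} = -2 + U$
$V - k{\left(351 \right)} = -273589 - \left(-2 + 351\right) = -273589 - 349 = -273938$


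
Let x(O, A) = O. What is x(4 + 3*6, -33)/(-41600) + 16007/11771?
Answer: 332816119/244836800 ≈ 1.3593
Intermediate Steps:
x(4 + 3*6, -33)/(-41600) + 16007/11771 = (4 + 3*6)/(-41600) + 16007/11771 = (4 + 18)*(-1/41600) + 16007*(1/11771) = 22*(-1/41600) + 16007/11771 = -11/20800 + 16007/11771 = 332816119/244836800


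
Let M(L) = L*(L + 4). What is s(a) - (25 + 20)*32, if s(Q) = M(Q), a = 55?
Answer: 1805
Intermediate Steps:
M(L) = L*(4 + L)
s(Q) = Q*(4 + Q)
s(a) - (25 + 20)*32 = 55*(4 + 55) - (25 + 20)*32 = 55*59 - 45*32 = 3245 - 1*1440 = 3245 - 1440 = 1805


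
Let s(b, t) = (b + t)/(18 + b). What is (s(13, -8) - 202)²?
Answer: 39150049/961 ≈ 40739.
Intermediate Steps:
s(b, t) = (b + t)/(18 + b)
(s(13, -8) - 202)² = ((13 - 8)/(18 + 13) - 202)² = (5/31 - 202)² = (-6257/31)² = 39150049/961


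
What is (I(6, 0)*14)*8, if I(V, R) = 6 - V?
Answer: 0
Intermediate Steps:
(I(6, 0)*14)*8 = ((6 - 1*6)*14)*8 = ((6 - 6)*14)*8 = (0*14)*8 = 0*8 = 0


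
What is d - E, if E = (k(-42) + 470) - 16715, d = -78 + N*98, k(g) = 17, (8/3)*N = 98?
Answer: 39503/2 ≈ 19752.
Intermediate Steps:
N = 147/4 (N = (3/8)*98 = 147/4 ≈ 36.750)
d = 7047/2 (d = -78 + (147/4)*98 = -78 + 7203/2 = 7047/2 ≈ 3523.5)
E = -16228 (E = (17 + 470) - 16715 = 487 - 16715 = -16228)
d - E = 7047/2 - 1*(-16228) = 7047/2 + 16228 = 39503/2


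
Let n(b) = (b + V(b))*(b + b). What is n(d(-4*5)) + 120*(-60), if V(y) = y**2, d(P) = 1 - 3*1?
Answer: -7208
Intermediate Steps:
d(P) = -2 (d(P) = 1 - 3 = -2)
n(b) = 2*b*(b + b**2) (n(b) = (b + b**2)*(b + b) = (b + b**2)*(2*b) = 2*b*(b + b**2))
n(d(-4*5)) + 120*(-60) = 2*(-2)**2*(1 - 2) + 120*(-60) = 2*4*(-1) - 7200 = -8 - 7200 = -7208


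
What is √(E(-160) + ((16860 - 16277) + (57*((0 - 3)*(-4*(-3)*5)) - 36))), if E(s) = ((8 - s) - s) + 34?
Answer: 3*I*√1039 ≈ 96.701*I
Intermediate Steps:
E(s) = 42 - 2*s (E(s) = (8 - 2*s) + 34 = 42 - 2*s)
√(E(-160) + ((16860 - 16277) + (57*((0 - 3)*(-4*(-3)*5)) - 36))) = √((42 - 2*(-160)) + ((16860 - 16277) + (57*((0 - 3)*(-4*(-3)*5)) - 36))) = √((42 + 320) + (583 + (57*(-36*5) - 36))) = √(362 + (583 + (57*(-3*60) - 36))) = √(362 + (583 + (57*(-180) - 36))) = √(362 + (583 + (-10260 - 36))) = √(362 + (583 - 10296)) = √(362 - 9713) = √(-9351) = 3*I*√1039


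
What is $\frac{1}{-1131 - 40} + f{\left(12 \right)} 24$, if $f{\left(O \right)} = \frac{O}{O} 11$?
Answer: $\frac{309143}{1171} \approx 264.0$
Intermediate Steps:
$f{\left(O \right)} = 11$ ($f{\left(O \right)} = 1 \cdot 11 = 11$)
$\frac{1}{-1131 - 40} + f{\left(12 \right)} 24 = \frac{1}{-1131 - 40} + 11 \cdot 24 = \frac{1}{-1171} + 264 = - \frac{1}{1171} + 264 = \frac{309143}{1171}$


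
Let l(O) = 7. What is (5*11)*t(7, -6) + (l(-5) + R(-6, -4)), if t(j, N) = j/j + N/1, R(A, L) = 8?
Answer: -260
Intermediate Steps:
t(j, N) = 1 + N (t(j, N) = 1 + N*1 = 1 + N)
(5*11)*t(7, -6) + (l(-5) + R(-6, -4)) = (5*11)*(1 - 6) + (7 + 8) = 55*(-5) + 15 = -275 + 15 = -260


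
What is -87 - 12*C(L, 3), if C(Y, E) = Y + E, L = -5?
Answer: -63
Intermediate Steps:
C(Y, E) = E + Y
-87 - 12*C(L, 3) = -87 - 12*(3 - 5) = -87 - 12*(-2) = -87 + 24 = -63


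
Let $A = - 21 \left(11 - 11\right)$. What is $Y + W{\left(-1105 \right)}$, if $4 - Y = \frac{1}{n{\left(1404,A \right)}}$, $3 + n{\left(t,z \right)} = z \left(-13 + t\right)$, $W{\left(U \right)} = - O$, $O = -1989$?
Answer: $\frac{5980}{3} \approx 1993.3$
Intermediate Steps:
$W{\left(U \right)} = 1989$ ($W{\left(U \right)} = \left(-1\right) \left(-1989\right) = 1989$)
$A = 0$ ($A = \left(-21\right) 0 = 0$)
$n{\left(t,z \right)} = -3 + z \left(-13 + t\right)$
$Y = \frac{13}{3}$ ($Y = 4 - \frac{1}{-3 - 0 + 1404 \cdot 0} = 4 - \frac{1}{-3 + 0 + 0} = 4 - \frac{1}{-3} = 4 - - \frac{1}{3} = 4 + \frac{1}{3} = \frac{13}{3} \approx 4.3333$)
$Y + W{\left(-1105 \right)} = \frac{13}{3} + 1989 = \frac{5980}{3}$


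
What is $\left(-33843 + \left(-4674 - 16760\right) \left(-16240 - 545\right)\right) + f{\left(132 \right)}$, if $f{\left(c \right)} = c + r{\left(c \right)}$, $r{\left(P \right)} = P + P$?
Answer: $359736243$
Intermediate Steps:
$r{\left(P \right)} = 2 P$
$f{\left(c \right)} = 3 c$ ($f{\left(c \right)} = c + 2 c = 3 c$)
$\left(-33843 + \left(-4674 - 16760\right) \left(-16240 - 545\right)\right) + f{\left(132 \right)} = \left(-33843 + \left(-4674 - 16760\right) \left(-16240 - 545\right)\right) + 3 \cdot 132 = \left(-33843 - -359769690\right) + 396 = \left(-33843 + 359769690\right) + 396 = 359735847 + 396 = 359736243$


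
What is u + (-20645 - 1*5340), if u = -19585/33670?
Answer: -174986907/6734 ≈ -25986.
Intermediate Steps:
u = -3917/6734 (u = -19585*1/33670 = -3917/6734 ≈ -0.58167)
u + (-20645 - 1*5340) = -3917/6734 + (-20645 - 1*5340) = -3917/6734 + (-20645 - 5340) = -3917/6734 - 25985 = -174986907/6734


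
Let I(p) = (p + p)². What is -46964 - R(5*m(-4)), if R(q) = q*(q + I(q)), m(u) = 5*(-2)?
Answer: 450536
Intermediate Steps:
m(u) = -10
I(p) = 4*p² (I(p) = (2*p)² = 4*p²)
R(q) = q*(q + 4*q²)
-46964 - R(5*m(-4)) = -46964 - (5*(-10))²*(1 + 4*(5*(-10))) = -46964 - (-50)²*(1 + 4*(-50)) = -46964 - 2500*(1 - 200) = -46964 - 2500*(-199) = -46964 - 1*(-497500) = -46964 + 497500 = 450536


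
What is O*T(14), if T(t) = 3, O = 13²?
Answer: 507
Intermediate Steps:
O = 169
O*T(14) = 169*3 = 507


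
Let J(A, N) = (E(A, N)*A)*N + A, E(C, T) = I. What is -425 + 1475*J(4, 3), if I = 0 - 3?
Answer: -47625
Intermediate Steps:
I = -3
E(C, T) = -3
J(A, N) = A - 3*A*N (J(A, N) = (-3*A)*N + A = -3*A*N + A = A - 3*A*N)
-425 + 1475*J(4, 3) = -425 + 1475*(4*(1 - 3*3)) = -425 + 1475*(4*(1 - 9)) = -425 + 1475*(4*(-8)) = -425 + 1475*(-32) = -425 - 47200 = -47625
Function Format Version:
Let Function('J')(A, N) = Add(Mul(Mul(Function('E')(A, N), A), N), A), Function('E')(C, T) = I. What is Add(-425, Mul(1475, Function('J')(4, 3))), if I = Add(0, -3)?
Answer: -47625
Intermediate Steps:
I = -3
Function('E')(C, T) = -3
Function('J')(A, N) = Add(A, Mul(-3, A, N)) (Function('J')(A, N) = Add(Mul(Mul(-3, A), N), A) = Add(Mul(-3, A, N), A) = Add(A, Mul(-3, A, N)))
Add(-425, Mul(1475, Function('J')(4, 3))) = Add(-425, Mul(1475, Mul(4, Add(1, Mul(-3, 3))))) = Add(-425, Mul(1475, Mul(4, Add(1, -9)))) = Add(-425, Mul(1475, Mul(4, -8))) = Add(-425, Mul(1475, -32)) = Add(-425, -47200) = -47625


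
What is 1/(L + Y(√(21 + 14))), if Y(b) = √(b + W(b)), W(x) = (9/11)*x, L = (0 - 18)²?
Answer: 1/(324 + 2*√11*55^(¾)*77^(¼)/121) ≈ 0.0030555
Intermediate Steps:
L = 324 (L = (-18)² = 324)
W(x) = 9*x/11 (W(x) = (9*(1/11))*x = 9*x/11)
Y(b) = 2*√55*√b/11 (Y(b) = √(b + 9*b/11) = √(20*b/11) = 2*√55*√b/11)
1/(L + Y(√(21 + 14))) = 1/(324 + 2*√55*√(√(21 + 14))/11) = 1/(324 + 2*√55*√(√35)/11) = 1/(324 + 2*√55*35^(¼)/11) = 1/(324 + 2*5^(¾)*7^(¼)*√11/11)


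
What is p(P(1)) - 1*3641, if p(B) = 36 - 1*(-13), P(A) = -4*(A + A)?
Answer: -3592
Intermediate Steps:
P(A) = -8*A
p(B) = 49 (p(B) = 36 + 13 = 49)
p(P(1)) - 1*3641 = 49 - 1*3641 = 49 - 3641 = -3592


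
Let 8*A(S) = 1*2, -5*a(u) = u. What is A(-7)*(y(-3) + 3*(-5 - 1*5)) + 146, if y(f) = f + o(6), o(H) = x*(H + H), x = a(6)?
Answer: 2683/20 ≈ 134.15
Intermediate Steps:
a(u) = -u/5
A(S) = ¼ (A(S) = (1*2)/8 = (⅛)*2 = ¼)
x = -6/5 (x = -⅕*6 = -6/5 ≈ -1.2000)
o(H) = -12*H/5 (o(H) = -6*(H + H)/5 = -12*H/5)
y(f) = -72/5 + f (y(f) = f - 12/5*6 = f - 72/5 = -72/5 + f)
A(-7)*(y(-3) + 3*(-5 - 1*5)) + 146 = ((-72/5 - 3) + 3*(-5 - 1*5))/4 + 146 = (-87/5 + 3*(-5 - 5))/4 + 146 = (-87/5 + 3*(-10))/4 + 146 = (-87/5 - 30)/4 + 146 = (¼)*(-237/5) + 146 = -237/20 + 146 = 2683/20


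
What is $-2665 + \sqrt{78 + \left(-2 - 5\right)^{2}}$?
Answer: $-2665 + \sqrt{127} \approx -2653.7$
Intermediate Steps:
$-2665 + \sqrt{78 + \left(-2 - 5\right)^{2}} = -2665 + \sqrt{78 + \left(-7\right)^{2}} = -2665 + \sqrt{78 + 49} = -2665 + \sqrt{127}$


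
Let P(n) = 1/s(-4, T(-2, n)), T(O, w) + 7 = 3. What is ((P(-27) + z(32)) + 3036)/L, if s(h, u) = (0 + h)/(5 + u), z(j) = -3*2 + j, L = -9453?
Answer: -12247/37812 ≈ -0.32389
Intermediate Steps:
T(O, w) = -4 (T(O, w) = -7 + 3 = -4)
z(j) = -6 + j
s(h, u) = h/(5 + u)
P(n) = -¼ (P(n) = 1/(-4/(5 - 4)) = 1/(-4/1) = 1/(-4*1) = 1/(-4) = -¼)
((P(-27) + z(32)) + 3036)/L = ((-¼ + (-6 + 32)) + 3036)/(-9453) = ((-¼ + 26) + 3036)*(-1/9453) = (103/4 + 3036)*(-1/9453) = (12247/4)*(-1/9453) = -12247/37812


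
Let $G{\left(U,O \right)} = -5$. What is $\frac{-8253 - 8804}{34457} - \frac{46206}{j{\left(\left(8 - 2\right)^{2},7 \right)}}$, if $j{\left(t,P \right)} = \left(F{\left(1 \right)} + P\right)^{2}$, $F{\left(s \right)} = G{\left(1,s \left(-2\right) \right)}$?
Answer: $- \frac{796094185}{68914} \approx -11552.0$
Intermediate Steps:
$F{\left(s \right)} = -5$
$j{\left(t,P \right)} = \left(-5 + P\right)^{2}$
$\frac{-8253 - 8804}{34457} - \frac{46206}{j{\left(\left(8 - 2\right)^{2},7 \right)}} = \frac{-8253 - 8804}{34457} - \frac{46206}{\left(-5 + 7\right)^{2}} = \left(-8253 - 8804\right) \frac{1}{34457} - \frac{46206}{2^{2}} = \left(-17057\right) \frac{1}{34457} - \frac{46206}{4} = - \frac{17057}{34457} - \frac{23103}{2} = - \frac{796094185}{68914}$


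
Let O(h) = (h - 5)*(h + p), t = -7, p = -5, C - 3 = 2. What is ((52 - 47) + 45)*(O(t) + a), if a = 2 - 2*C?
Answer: 6800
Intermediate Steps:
C = 5 (C = 3 + 2 = 5)
a = -8 (a = 2 - 2*5 = 2 - 10 = -8)
O(h) = (-5 + h)² (O(h) = (h - 5)*(h - 5) = (-5 + h)*(-5 + h) = (-5 + h)²)
((52 - 47) + 45)*(O(t) + a) = ((52 - 47) + 45)*((25 + (-7)² - 10*(-7)) - 8) = (5 + 45)*((25 + 49 + 70) - 8) = 50*(144 - 8) = 50*136 = 6800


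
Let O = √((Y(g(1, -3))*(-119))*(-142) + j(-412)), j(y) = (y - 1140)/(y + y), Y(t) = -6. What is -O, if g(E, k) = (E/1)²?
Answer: -I*√1075605310/103 ≈ -318.41*I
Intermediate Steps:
g(E, k) = E² (g(E, k) = (E*1)² = E²)
j(y) = (-1140 + y)/(2*y) (j(y) = (-1140 + y)/((2*y)) = (-1140 + y)*(1/(2*y)) = (-1140 + y)/(2*y))
O = I*√1075605310/103 (O = √(-6*(-119)*(-142) + (½)*(-1140 - 412)/(-412)) = √(714*(-142) + (½)*(-1/412)*(-1552)) = √(-101388 + 194/103) = √(-10442770/103) = I*√1075605310/103 ≈ 318.41*I)
-O = -I*√1075605310/103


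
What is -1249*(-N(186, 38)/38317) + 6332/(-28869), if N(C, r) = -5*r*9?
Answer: -61900744754/1106173473 ≈ -55.959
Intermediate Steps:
N(C, r) = -45*r
-1249*(-N(186, 38)/38317) + 6332/(-28869) = -1249/((-38317/((-45*38)))) + 6332/(-28869) = -1249/((-38317/(-1710))) + 6332*(-1/28869) = -1249/((-38317*(-1/1710))) - 6332/28869 = -1249/38317/1710 - 6332/28869 = -1249*1710/38317 - 6332/28869 = -2135790/38317 - 6332/28869 = -61900744754/1106173473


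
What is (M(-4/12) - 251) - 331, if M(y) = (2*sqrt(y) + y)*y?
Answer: -5237/9 - 2*I*sqrt(3)/9 ≈ -581.89 - 0.3849*I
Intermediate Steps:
M(y) = y*(y + 2*sqrt(y)) (M(y) = (y + 2*sqrt(y))*y = y*(y + 2*sqrt(y)))
(M(-4/12) - 251) - 331 = (((-4/12)**2 + 2*(-4/12)**(3/2)) - 251) - 331 = (((-4*1/12)**2 + 2*(-4*1/12)**(3/2)) - 251) - 331 = (((-1/3)**2 + 2*(-1/3)**(3/2)) - 251) - 331 = ((1/9 + 2*(-I*sqrt(3)/9)) - 251) - 331 = ((1/9 - 2*I*sqrt(3)/9) - 251) - 331 = (-2258/9 - 2*I*sqrt(3)/9) - 331 = -5237/9 - 2*I*sqrt(3)/9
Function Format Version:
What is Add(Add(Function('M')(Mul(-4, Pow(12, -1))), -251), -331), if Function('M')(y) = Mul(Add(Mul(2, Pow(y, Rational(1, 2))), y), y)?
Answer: Add(Rational(-5237, 9), Mul(Rational(-2, 9), I, Pow(3, Rational(1, 2)))) ≈ Add(-581.89, Mul(-0.38490, I))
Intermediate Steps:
Function('M')(y) = Mul(y, Add(y, Mul(2, Pow(y, Rational(1, 2))))) (Function('M')(y) = Mul(Add(y, Mul(2, Pow(y, Rational(1, 2)))), y) = Mul(y, Add(y, Mul(2, Pow(y, Rational(1, 2))))))
Add(Add(Function('M')(Mul(-4, Pow(12, -1))), -251), -331) = Add(Add(Add(Pow(Mul(-4, Pow(12, -1)), 2), Mul(2, Pow(Mul(-4, Pow(12, -1)), Rational(3, 2)))), -251), -331) = Add(Add(Add(Pow(Mul(-4, Rational(1, 12)), 2), Mul(2, Pow(Mul(-4, Rational(1, 12)), Rational(3, 2)))), -251), -331) = Add(Add(Add(Pow(Rational(-1, 3), 2), Mul(2, Pow(Rational(-1, 3), Rational(3, 2)))), -251), -331) = Add(Add(Add(Rational(1, 9), Mul(2, Mul(Rational(-1, 9), I, Pow(3, Rational(1, 2))))), -251), -331) = Add(Add(Add(Rational(1, 9), Mul(Rational(-2, 9), I, Pow(3, Rational(1, 2)))), -251), -331) = Add(Add(Rational(-2258, 9), Mul(Rational(-2, 9), I, Pow(3, Rational(1, 2)))), -331) = Add(Rational(-5237, 9), Mul(Rational(-2, 9), I, Pow(3, Rational(1, 2))))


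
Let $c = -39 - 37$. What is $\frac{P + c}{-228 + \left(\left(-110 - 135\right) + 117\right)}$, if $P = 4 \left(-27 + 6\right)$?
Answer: $\frac{40}{89} \approx 0.44944$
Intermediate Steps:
$c = -76$ ($c = -39 - 37 = -76$)
$P = -84$ ($P = 4 \left(-21\right) = -84$)
$\frac{P + c}{-228 + \left(\left(-110 - 135\right) + 117\right)} = \frac{-84 - 76}{-228 + \left(\left(-110 - 135\right) + 117\right)} = - \frac{160}{-228 + \left(-245 + 117\right)} = - \frac{160}{-228 - 128} = - \frac{160}{-356} = \left(-160\right) \left(- \frac{1}{356}\right) = \frac{40}{89}$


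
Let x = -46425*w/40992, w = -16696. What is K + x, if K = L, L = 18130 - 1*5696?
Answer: 53533597/1708 ≈ 31343.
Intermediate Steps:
L = 12434 (L = 18130 - 5696 = 12434)
x = 32296325/1708 (x = -46425/(40992/(-16696)) = -46425/(40992*(-1/16696)) = -46425/(-5124/2087) = -46425*(-2087/5124) = 32296325/1708 ≈ 18909.)
K = 12434
K + x = 12434 + 32296325/1708 = 53533597/1708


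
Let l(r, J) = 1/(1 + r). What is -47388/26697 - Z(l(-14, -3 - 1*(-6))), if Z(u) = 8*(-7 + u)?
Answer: 576756/10517 ≈ 54.840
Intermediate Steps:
Z(u) = -56 + 8*u
-47388/26697 - Z(l(-14, -3 - 1*(-6))) = -47388/26697 - (-56 + 8/(1 - 14)) = -47388*1/26697 - (-56 + 8/(-13)) = -1436/809 - (-56 + 8*(-1/13)) = -1436/809 - (-56 - 8/13) = -1436/809 - 1*(-736/13) = -1436/809 + 736/13 = 576756/10517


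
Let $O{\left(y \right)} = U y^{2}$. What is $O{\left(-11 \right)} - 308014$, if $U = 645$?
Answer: $-229969$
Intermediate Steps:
$O{\left(y \right)} = 645 y^{2}$
$O{\left(-11 \right)} - 308014 = 645 \left(-11\right)^{2} - 308014 = 645 \cdot 121 - 308014 = 78045 - 308014 = -229969$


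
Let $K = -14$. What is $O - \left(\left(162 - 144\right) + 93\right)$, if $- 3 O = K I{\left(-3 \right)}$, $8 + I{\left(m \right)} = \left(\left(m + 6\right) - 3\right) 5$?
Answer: $- \frac{445}{3} \approx -148.33$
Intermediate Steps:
$I{\left(m \right)} = 7 + 5 m$ ($I{\left(m \right)} = -8 + \left(\left(m + 6\right) - 3\right) 5 = -8 + \left(\left(6 + m\right) - 3\right) 5 = -8 + \left(3 + m\right) 5 = -8 + \left(15 + 5 m\right) = 7 + 5 m$)
$O = - \frac{112}{3}$ ($O = - \frac{\left(-14\right) \left(7 + 5 \left(-3\right)\right)}{3} = - \frac{\left(-14\right) \left(7 - 15\right)}{3} = - \frac{\left(-14\right) \left(-8\right)}{3} = \left(- \frac{1}{3}\right) 112 = - \frac{112}{3} \approx -37.333$)
$O - \left(\left(162 - 144\right) + 93\right) = - \frac{112}{3} - \left(\left(162 - 144\right) + 93\right) = - \frac{112}{3} - \left(18 + 93\right) = - \frac{112}{3} - 111 = - \frac{445}{3}$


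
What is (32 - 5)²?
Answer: 729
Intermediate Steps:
(32 - 5)² = 27² = 729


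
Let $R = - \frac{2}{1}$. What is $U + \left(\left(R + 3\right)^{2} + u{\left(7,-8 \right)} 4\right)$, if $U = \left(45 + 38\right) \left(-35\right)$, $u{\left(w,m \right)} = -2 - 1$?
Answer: $-2916$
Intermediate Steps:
$u{\left(w,m \right)} = -3$
$R = -2$ ($R = \left(-2\right) 1 = -2$)
$U = -2905$ ($U = 83 \left(-35\right) = -2905$)
$U + \left(\left(R + 3\right)^{2} + u{\left(7,-8 \right)} 4\right) = -2905 + \left(\left(-2 + 3\right)^{2} - 12\right) = -2905 - \left(12 - 1^{2}\right) = -2905 + \left(1 - 12\right) = -2905 - 11 = -2916$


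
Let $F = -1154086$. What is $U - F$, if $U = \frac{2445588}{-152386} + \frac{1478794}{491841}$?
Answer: $\frac{43248700965082406}{37474841313} \approx 1.1541 \cdot 10^{6}$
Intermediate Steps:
$U = - \frac{488746472512}{37474841313}$ ($U = 2445588 \left(- \frac{1}{152386}\right) + 1478794 \cdot \frac{1}{491841} = - \frac{1222794}{76193} + \frac{1478794}{491841} = - \frac{488746472512}{37474841313} \approx -13.042$)
$U - F = - \frac{488746472512}{37474841313} - -1154086 = - \frac{488746472512}{37474841313} + 1154086 = \frac{43248700965082406}{37474841313}$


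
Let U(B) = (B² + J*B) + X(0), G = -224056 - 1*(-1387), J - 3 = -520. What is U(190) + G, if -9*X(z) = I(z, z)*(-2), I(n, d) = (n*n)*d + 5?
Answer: -2563181/9 ≈ -2.8480e+5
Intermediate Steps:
J = -517 (J = 3 - 520 = -517)
I(n, d) = 5 + d*n² (I(n, d) = n²*d + 5 = d*n² + 5 = 5 + d*n²)
G = -222669 (G = -224056 + 1387 = -222669)
X(z) = 10/9 + 2*z³/9 (X(z) = -(5 + z*z²)*(-2)/9 = -(5 + z³)*(-2)/9 = -(-10 - 2*z³)/9 = 10/9 + 2*z³/9)
U(B) = 10/9 + B² - 517*B (U(B) = (B² - 517*B) + (10/9 + (2/9)*0³) = (B² - 517*B) + (10/9 + (2/9)*0) = (B² - 517*B) + (10/9 + 0) = (B² - 517*B) + 10/9 = 10/9 + B² - 517*B)
U(190) + G = (10/9 + 190² - 517*190) - 222669 = (10/9 + 36100 - 98230) - 222669 = -559160/9 - 222669 = -2563181/9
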